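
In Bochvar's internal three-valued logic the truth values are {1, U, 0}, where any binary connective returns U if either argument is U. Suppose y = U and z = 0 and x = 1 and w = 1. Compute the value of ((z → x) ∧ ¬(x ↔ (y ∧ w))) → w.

z → x = 0 → 1 = 1
y ∧ w = U ∧ 1 = U
x ↔ (y ∧ w) = 1 ↔ U = U
¬(x ↔ (y ∧ w)) = ¬U = U
(z → x) ∧ ¬(x ↔ (y ∧ w)) = 1 ∧ U = U
((z → x) ∧ ¬(x ↔ (y ∧ w))) → w = U → 1 = U  [any arg is the third value ⇒ result is the third value]

U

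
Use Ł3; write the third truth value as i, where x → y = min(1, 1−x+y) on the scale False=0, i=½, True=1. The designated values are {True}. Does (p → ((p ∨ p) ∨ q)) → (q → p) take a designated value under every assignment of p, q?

Countermodel: p=i, q=True gives i, which is not designated.

No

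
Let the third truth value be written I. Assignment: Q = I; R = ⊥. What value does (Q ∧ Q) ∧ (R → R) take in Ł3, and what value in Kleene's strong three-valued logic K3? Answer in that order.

In Ł3: Q ∧ Q = I ∧ I = I
R → R = ⊥ → ⊥ = ⊤
(Q ∧ Q) ∧ (R → R) = I ∧ ⊤ = I
In Kleene's strong three-valued logic K3: Q ∧ Q = I ∧ I = I
R → R = ⊥ → ⊥ = ⊤
(Q ∧ Q) ∧ (R → R) = I ∧ ⊤ = I

I; I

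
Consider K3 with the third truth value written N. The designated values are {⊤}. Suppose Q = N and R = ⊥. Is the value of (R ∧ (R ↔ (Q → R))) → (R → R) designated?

Q → R = N → ⊥ = N  [¬N ∨ ⊥]
R ↔ (Q → R) = ⊥ ↔ N = N
R ∧ (R ↔ (Q → R)) = ⊥ ∧ N = ⊥
R → R = ⊥ → ⊥ = ⊤
(R ∧ (R ↔ (Q → R))) → (R → R) = ⊥ → ⊤ = ⊤
⊤ ∈ {⊤}.

Yes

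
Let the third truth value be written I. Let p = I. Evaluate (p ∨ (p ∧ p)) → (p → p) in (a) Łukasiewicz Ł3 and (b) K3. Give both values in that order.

In Łukasiewicz Ł3: p ∧ p = I ∧ I = I
p ∨ (p ∧ p) = I ∨ I = I
p → p = I → I = 1
(p ∨ (p ∧ p)) → (p → p) = I → 1 = 1
In K3: p ∧ p = I ∧ I = I
p ∨ (p ∧ p) = I ∨ I = I
p → p = I → I = I
(p ∨ (p ∧ p)) → (p → p) = I → I = I
They differ because Łukasiewicz Ł3 and K3 treat I differently under implication.

1; I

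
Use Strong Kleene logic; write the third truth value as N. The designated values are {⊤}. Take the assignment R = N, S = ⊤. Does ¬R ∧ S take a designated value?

No

¬R = ¬N = N
¬R ∧ S = N ∧ ⊤ = N
N ∉ {⊤}.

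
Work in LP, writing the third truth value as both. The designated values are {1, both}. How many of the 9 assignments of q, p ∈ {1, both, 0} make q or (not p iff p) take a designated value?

7

Of the 9 assignments, 7 give a value in {1, both}.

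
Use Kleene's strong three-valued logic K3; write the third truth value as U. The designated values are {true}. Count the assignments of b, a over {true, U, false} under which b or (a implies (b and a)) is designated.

5

Of the 9 assignments, 5 give a value in {true}.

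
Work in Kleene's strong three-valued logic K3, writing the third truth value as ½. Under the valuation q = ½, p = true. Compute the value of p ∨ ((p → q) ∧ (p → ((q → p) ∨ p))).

p → q = true → ½ = ½  [¬true ∨ ½]
q → p = ½ → true = true
(q → p) ∨ p = true ∨ true = true
p → ((q → p) ∨ p) = true → true = true
(p → q) ∧ (p → ((q → p) ∨ p)) = ½ ∧ true = ½
p ∨ ((p → q) ∧ (p → ((q → p) ∨ p))) = true ∨ ½ = true

true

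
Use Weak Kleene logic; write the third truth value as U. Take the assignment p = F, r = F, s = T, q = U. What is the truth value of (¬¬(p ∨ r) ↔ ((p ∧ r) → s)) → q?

p ∨ r = F ∨ F = F
¬(p ∨ r) = ¬F = T
¬¬(p ∨ r) = ¬T = F
p ∧ r = F ∧ F = F
(p ∧ r) → s = F → T = T
¬¬(p ∨ r) ↔ ((p ∧ r) → s) = F ↔ T = F
(¬¬(p ∨ r) ↔ ((p ∧ r) → s)) → q = F → U = U  [any arg is the third value ⇒ result is the third value]

U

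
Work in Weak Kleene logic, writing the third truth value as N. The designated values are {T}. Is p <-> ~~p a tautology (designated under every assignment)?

Countermodel: p=N gives N, which is not designated.

No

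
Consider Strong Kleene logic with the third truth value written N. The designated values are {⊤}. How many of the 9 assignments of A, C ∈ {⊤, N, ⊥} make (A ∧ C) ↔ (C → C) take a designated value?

Designated under: (A=⊤, C=⊤).

1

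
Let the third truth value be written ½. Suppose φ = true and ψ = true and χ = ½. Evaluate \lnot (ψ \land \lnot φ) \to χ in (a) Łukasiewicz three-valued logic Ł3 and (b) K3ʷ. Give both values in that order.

½; ½

In Łukasiewicz three-valued logic Ł3: \lnot φ = \lnot true = false
ψ \land \lnot φ = true \land false = false
\lnot (ψ \land \lnot φ) = \lnot false = true
\lnot (ψ \land \lnot φ) \to χ = true \to ½ = ½  [min(1, 1−1+½)]
In K3ʷ: \lnot φ = \lnot true = false
ψ \land \lnot φ = true \land false = false
\lnot (ψ \land \lnot φ) = \lnot false = true
\lnot (ψ \land \lnot φ) \to χ = true \to ½ = ½  [any arg is the third value ⇒ result is the third value]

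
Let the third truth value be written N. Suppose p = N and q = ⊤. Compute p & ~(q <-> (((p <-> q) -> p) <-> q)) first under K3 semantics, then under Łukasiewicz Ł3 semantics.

In K3: p <-> q = N <-> ⊤ = N
(p <-> q) -> p = N -> N = N
((p <-> q) -> p) <-> q = N <-> ⊤ = N
q <-> (((p <-> q) -> p) <-> q) = ⊤ <-> N = N
~(q <-> (((p <-> q) -> p) <-> q)) = ~N = N
p & ~(q <-> (((p <-> q) -> p) <-> q)) = N & N = N
In Łukasiewicz Ł3: p <-> q = N <-> ⊤ = N  [1 − |½−1|]
(p <-> q) -> p = N -> N = ⊤
((p <-> q) -> p) <-> q = ⊤ <-> ⊤ = ⊤
q <-> (((p <-> q) -> p) <-> q) = ⊤ <-> ⊤ = ⊤
~(q <-> (((p <-> q) -> p) <-> q)) = ~⊤ = ⊥
p & ~(q <-> (((p <-> q) -> p) <-> q)) = N & ⊥ = ⊥
They differ because K3 and Łukasiewicz Ł3 treat N differently under implication.

N; ⊥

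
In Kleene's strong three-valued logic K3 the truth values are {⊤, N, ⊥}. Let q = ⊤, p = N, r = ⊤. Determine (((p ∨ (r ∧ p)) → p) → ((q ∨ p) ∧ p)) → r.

r ∧ p = ⊤ ∧ N = N
p ∨ (r ∧ p) = N ∨ N = N
(p ∨ (r ∧ p)) → p = N → N = N  [¬N ∨ N]
q ∨ p = ⊤ ∨ N = ⊤
(q ∨ p) ∧ p = ⊤ ∧ N = N
((p ∨ (r ∧ p)) → p) → ((q ∨ p) ∧ p) = N → N = N
(((p ∨ (r ∧ p)) → p) → ((q ∨ p) ∧ p)) → r = N → ⊤ = ⊤

⊤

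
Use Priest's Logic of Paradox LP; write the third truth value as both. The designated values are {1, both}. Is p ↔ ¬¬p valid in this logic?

Every assignment of p over {1, both, 0} gives a value in {1, both}.
In particular, with p=both: p ↔ ¬¬p = both.

Yes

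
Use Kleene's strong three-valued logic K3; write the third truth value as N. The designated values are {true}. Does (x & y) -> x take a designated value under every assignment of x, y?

No

Countermodel: x=N, y=true gives N, which is not designated.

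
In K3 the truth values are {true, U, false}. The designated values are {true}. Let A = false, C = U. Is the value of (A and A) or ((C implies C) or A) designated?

No

A and A = false and false = false
C implies C = U implies U = U  [not U or U]
(C implies C) or A = U or false = U
(A and A) or ((C implies C) or A) = false or U = U
U ∉ {true}.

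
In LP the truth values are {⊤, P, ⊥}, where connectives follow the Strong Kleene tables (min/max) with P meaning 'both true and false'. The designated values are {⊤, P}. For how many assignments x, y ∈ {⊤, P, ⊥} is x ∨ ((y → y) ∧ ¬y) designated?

8

Of the 9 assignments, 8 give a value in {⊤, P}.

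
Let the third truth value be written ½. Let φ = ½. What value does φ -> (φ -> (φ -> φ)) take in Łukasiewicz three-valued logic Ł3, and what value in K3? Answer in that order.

In Łukasiewicz three-valued logic Ł3: φ -> φ = ½ -> ½ = ⊤  [min(1, 1−½+½)]
φ -> (φ -> φ) = ½ -> ⊤ = ⊤
φ -> (φ -> (φ -> φ)) = ½ -> ⊤ = ⊤
In K3: φ -> φ = ½ -> ½ = ½  [~½ | ½]
φ -> (φ -> φ) = ½ -> ½ = ½
φ -> (φ -> (φ -> φ)) = ½ -> ½ = ½
They differ because Łukasiewicz three-valued logic Ł3 and K3 treat ½ differently under implication.

⊤; ½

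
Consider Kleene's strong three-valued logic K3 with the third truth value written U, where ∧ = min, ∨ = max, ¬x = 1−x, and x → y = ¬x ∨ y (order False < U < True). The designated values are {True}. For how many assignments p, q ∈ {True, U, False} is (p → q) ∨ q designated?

Of the 9 assignments, 5 give a value in {True}.

5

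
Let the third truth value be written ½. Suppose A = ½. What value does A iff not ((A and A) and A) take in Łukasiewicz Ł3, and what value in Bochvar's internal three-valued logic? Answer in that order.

1; ½

In Łukasiewicz Ł3: A and A = ½ and ½ = ½
(A and A) and A = ½ and ½ = ½
not ((A and A) and A) = not ½ = ½
A iff not ((A and A) and A) = ½ iff ½ = 1  [1 − |½−½|]
In Bochvar's internal three-valued logic: A and A = ½ and ½ = ½
(A and A) and A = ½ and ½ = ½
not ((A and A) and A) = not ½ = ½
A iff not ((A and A) and A) = ½ iff ½ = ½
They differ because Łukasiewicz Ł3 and Bochvar's internal three-valued logic treat ½ differently under the binary connectives.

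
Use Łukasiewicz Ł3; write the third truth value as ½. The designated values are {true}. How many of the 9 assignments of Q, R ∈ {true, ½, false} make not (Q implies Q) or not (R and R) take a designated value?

3

Designated under: (Q=true, R=false); (Q=½, R=false); (Q=false, R=false).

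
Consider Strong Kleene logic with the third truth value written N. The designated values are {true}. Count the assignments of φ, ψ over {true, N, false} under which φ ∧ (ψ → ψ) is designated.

Designated under: (φ=true, ψ=true); (φ=true, ψ=false).

2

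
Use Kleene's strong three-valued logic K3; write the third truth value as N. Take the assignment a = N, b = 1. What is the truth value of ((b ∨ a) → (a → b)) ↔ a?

b ∨ a = 1 ∨ N = 1
a → b = N → 1 = 1
(b ∨ a) → (a → b) = 1 → 1 = 1
((b ∨ a) → (a → b)) ↔ a = 1 ↔ N = N

N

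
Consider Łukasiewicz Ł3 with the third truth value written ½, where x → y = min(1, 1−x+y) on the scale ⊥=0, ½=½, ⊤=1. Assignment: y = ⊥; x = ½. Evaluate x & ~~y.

~y = ~⊥ = ⊤
~~y = ~⊤ = ⊥
x & ~~y = ½ & ⊥ = ⊥

⊥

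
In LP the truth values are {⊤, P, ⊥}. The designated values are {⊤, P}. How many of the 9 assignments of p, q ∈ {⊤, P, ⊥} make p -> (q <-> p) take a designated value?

Of the 9 assignments, 8 give a value in {⊤, P}.

8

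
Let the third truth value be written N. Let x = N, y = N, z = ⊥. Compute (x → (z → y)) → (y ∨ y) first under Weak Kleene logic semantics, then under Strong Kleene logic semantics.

N; N

In Weak Kleene logic: z → y = ⊥ → N = N  [any arg is the third value ⇒ result is the third value]
x → (z → y) = N → N = N
y ∨ y = N ∨ N = N
(x → (z → y)) → (y ∨ y) = N → N = N
In Strong Kleene logic: z → y = ⊥ → N = ⊤  [¬⊥ ∨ N]
x → (z → y) = N → ⊤ = ⊤
y ∨ y = N ∨ N = N
(x → (z → y)) → (y ∨ y) = ⊤ → N = N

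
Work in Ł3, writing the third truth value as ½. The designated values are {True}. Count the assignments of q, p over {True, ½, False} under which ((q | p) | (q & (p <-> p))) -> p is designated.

6

Of the 9 assignments, 6 give a value in {True}.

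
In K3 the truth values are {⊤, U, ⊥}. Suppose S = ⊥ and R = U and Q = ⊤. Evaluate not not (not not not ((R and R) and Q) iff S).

R and R = U and U = U
(R and R) and Q = U and ⊤ = U
not ((R and R) and Q) = not U = U
not not ((R and R) and Q) = not U = U
not not not ((R and R) and Q) = not U = U
not not not ((R and R) and Q) iff S = U iff ⊥ = U
not (not not not ((R and R) and Q) iff S) = not U = U
not not (not not not ((R and R) and Q) iff S) = not U = U

U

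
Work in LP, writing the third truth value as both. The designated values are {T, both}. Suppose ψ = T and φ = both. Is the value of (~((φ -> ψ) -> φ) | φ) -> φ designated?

Yes

φ -> ψ = both -> T = T
(φ -> ψ) -> φ = T -> both = both
~((φ -> ψ) -> φ) = ~both = both
~((φ -> ψ) -> φ) | φ = both | both = both
(~((φ -> ψ) -> φ) | φ) -> φ = both -> both = both
both ∈ {T, both}.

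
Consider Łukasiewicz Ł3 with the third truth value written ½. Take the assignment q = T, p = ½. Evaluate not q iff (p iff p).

F

not q = not T = F
p iff p = ½ iff ½ = T  [1 − |½−½|]
not q iff (p iff p) = F iff T = F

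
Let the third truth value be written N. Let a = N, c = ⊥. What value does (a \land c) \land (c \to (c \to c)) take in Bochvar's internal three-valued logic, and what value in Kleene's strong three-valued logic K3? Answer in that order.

N; ⊥

In Bochvar's internal three-valued logic: a \land c = N \land ⊥ = N
c \to c = ⊥ \to ⊥ = ⊤
c \to (c \to c) = ⊥ \to ⊤ = ⊤
(a \land c) \land (c \to (c \to c)) = N \land ⊤ = N
In Kleene's strong three-valued logic K3: a \land c = N \land ⊥ = ⊥
c \to c = ⊥ \to ⊥ = ⊤
c \to (c \to c) = ⊥ \to ⊤ = ⊤
(a \land c) \land (c \to (c \to c)) = ⊥ \land ⊤ = ⊥
They differ because Bochvar's internal three-valued logic and Kleene's strong three-valued logic K3 treat N differently under the binary connectives.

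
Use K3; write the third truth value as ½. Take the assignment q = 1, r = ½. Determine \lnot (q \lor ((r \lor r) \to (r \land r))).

0

r \lor r = ½ \lor ½ = ½
r \land r = ½ \land ½ = ½
(r \lor r) \to (r \land r) = ½ \to ½ = ½  [\lnot ½ \lor ½]
q \lor ((r \lor r) \to (r \land r)) = 1 \lor ½ = 1
\lnot (q \lor ((r \lor r) \to (r \land r))) = \lnot 1 = 0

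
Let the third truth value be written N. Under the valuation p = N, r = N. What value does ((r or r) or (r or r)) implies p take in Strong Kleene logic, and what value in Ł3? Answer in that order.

In Strong Kleene logic: r or r = N or N = N
r or r = N or N = N
(r or r) or (r or r) = N or N = N
((r or r) or (r or r)) implies p = N implies N = N  [not N or N]
In Ł3: r or r = N or N = N
r or r = N or N = N
(r or r) or (r or r) = N or N = N
((r or r) or (r or r)) implies p = N implies N = true
They differ because Strong Kleene logic and Ł3 treat N differently under implication.

N; true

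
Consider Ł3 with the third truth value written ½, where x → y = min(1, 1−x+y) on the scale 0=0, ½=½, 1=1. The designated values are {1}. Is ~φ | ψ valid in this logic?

Countermodel: φ=1, ψ=½ gives ½, which is not designated.

No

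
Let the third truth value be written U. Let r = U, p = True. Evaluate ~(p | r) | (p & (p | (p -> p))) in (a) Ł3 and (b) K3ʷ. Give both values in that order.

In Ł3: p | r = True | U = True
~(p | r) = ~True = False
p -> p = True -> True = True
p | (p -> p) = True | True = True
p & (p | (p -> p)) = True & True = True
~(p | r) | (p & (p | (p -> p))) = False | True = True
In K3ʷ: p | r = True | U = U
~(p | r) = ~U = U
p -> p = True -> True = True
p | (p -> p) = True | True = True
p & (p | (p -> p)) = True & True = True
~(p | r) | (p & (p | (p -> p))) = U | True = U
They differ because Ł3 and K3ʷ treat U differently under the binary connectives.

True; U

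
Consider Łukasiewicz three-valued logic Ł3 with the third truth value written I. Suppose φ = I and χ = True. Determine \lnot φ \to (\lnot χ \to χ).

True

\lnot φ = \lnot I = I
\lnot χ = \lnot True = False
\lnot χ \to χ = False \to True = True
\lnot φ \to (\lnot χ \to χ) = I \to True = True  [min(1, 1−½+1)]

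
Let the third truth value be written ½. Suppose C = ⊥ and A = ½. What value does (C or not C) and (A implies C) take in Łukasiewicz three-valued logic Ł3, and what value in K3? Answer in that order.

½; ½

In Łukasiewicz three-valued logic Ł3: not C = not ⊥ = ⊤
C or not C = ⊥ or ⊤ = ⊤
A implies C = ½ implies ⊥ = ½  [min(1, 1−½+0)]
(C or not C) and (A implies C) = ⊤ and ½ = ½
In K3: not C = not ⊥ = ⊤
C or not C = ⊥ or ⊤ = ⊤
A implies C = ½ implies ⊥ = ½  [not ½ or ⊥]
(C or not C) and (A implies C) = ⊤ and ½ = ½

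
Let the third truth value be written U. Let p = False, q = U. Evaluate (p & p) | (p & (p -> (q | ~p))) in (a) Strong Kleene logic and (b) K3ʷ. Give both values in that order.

False; U

In Strong Kleene logic: p & p = False & False = False
~p = ~False = True
q | ~p = U | True = True
p -> (q | ~p) = False -> True = True
p & (p -> (q | ~p)) = False & True = False
(p & p) | (p & (p -> (q | ~p))) = False | False = False
In K3ʷ: p & p = False & False = False
~p = ~False = True
q | ~p = U | True = U
p -> (q | ~p) = False -> U = U
p & (p -> (q | ~p)) = False & U = U
(p & p) | (p & (p -> (q | ~p))) = False | U = U
They differ because Strong Kleene logic and K3ʷ treat U differently under the binary connectives.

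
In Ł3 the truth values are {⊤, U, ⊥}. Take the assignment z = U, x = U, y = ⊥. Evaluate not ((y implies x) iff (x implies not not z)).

y implies x = ⊥ implies U = ⊤
not z = not U = U
not not z = not U = U
x implies not not z = U implies U = ⊤
(y implies x) iff (x implies not not z) = ⊤ iff ⊤ = ⊤
not ((y implies x) iff (x implies not not z)) = not ⊤ = ⊥

⊥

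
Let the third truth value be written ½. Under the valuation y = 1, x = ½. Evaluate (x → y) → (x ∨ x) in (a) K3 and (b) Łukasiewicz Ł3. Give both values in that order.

In K3: x → y = ½ → 1 = 1  [¬½ ∨ 1]
x ∨ x = ½ ∨ ½ = ½
(x → y) → (x ∨ x) = 1 → ½ = ½
In Łukasiewicz Ł3: x → y = ½ → 1 = 1
x ∨ x = ½ ∨ ½ = ½
(x → y) → (x ∨ x) = 1 → ½ = ½

½; ½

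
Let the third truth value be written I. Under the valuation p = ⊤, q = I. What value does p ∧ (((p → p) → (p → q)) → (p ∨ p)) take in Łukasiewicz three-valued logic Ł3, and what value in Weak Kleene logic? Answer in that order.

⊤; I

In Łukasiewicz three-valued logic Ł3: p → p = ⊤ → ⊤ = ⊤
p → q = ⊤ → I = I
(p → p) → (p → q) = ⊤ → I = I
p ∨ p = ⊤ ∨ ⊤ = ⊤
((p → p) → (p → q)) → (p ∨ p) = I → ⊤ = ⊤
p ∧ (((p → p) → (p → q)) → (p ∨ p)) = ⊤ ∧ ⊤ = ⊤
In Weak Kleene logic: p → p = ⊤ → ⊤ = ⊤
p → q = ⊤ → I = I  [any arg is the third value ⇒ result is the third value]
(p → p) → (p → q) = ⊤ → I = I
p ∨ p = ⊤ ∨ ⊤ = ⊤
((p → p) → (p → q)) → (p ∨ p) = I → ⊤ = I
p ∧ (((p → p) → (p → q)) → (p ∨ p)) = ⊤ ∧ I = I
They differ because Łukasiewicz three-valued logic Ł3 and Weak Kleene logic treat I differently under the binary connectives.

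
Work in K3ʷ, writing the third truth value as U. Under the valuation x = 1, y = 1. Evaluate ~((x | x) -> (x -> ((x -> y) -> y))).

0

x | x = 1 | 1 = 1
x -> y = 1 -> 1 = 1
(x -> y) -> y = 1 -> 1 = 1
x -> ((x -> y) -> y) = 1 -> 1 = 1
(x | x) -> (x -> ((x -> y) -> y)) = 1 -> 1 = 1
~((x | x) -> (x -> ((x -> y) -> y))) = ~1 = 0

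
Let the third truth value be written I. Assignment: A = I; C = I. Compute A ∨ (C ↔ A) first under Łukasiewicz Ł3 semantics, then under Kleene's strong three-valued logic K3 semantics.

In Łukasiewicz Ł3: C ↔ A = I ↔ I = true  [1 − |½−½|]
A ∨ (C ↔ A) = I ∨ true = true
In Kleene's strong three-valued logic K3: C ↔ A = I ↔ I = I
A ∨ (C ↔ A) = I ∨ I = I
They differ because Łukasiewicz Ł3 and Kleene's strong three-valued logic K3 treat I differently under implication.

true; I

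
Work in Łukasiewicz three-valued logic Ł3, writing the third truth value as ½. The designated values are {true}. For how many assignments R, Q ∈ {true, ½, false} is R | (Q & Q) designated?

Of the 9 assignments, 5 give a value in {true}.

5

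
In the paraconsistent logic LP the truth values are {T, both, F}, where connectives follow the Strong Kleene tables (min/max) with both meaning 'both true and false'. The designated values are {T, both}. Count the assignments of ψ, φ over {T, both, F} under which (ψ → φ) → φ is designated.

Of the 9 assignments, 8 give a value in {T, both}.

8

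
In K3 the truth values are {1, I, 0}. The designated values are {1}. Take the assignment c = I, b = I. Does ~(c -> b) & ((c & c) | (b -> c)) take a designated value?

c -> b = I -> I = I  [~I | I]
~(c -> b) = ~I = I
c & c = I & I = I
b -> c = I -> I = I
(c & c) | (b -> c) = I | I = I
~(c -> b) & ((c & c) | (b -> c)) = I & I = I
I ∉ {1}.

No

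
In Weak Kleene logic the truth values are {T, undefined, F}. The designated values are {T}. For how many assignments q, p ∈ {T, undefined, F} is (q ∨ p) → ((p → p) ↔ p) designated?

3

Designated under: (q=T, p=T); (q=F, p=T); (q=F, p=F).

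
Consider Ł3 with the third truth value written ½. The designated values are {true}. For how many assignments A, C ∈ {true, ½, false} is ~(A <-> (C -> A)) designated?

Designated under: (A=false, C=false).

1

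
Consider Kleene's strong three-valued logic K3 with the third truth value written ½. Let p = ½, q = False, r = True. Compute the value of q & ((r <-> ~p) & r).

False

~p = ~½ = ½
r <-> ~p = True <-> ½ = ½
(r <-> ~p) & r = ½ & True = ½
q & ((r <-> ~p) & r) = False & ½ = False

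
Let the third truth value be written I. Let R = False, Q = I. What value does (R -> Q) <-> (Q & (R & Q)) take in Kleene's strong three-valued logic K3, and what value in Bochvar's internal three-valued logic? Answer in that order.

False; I

In Kleene's strong three-valued logic K3: R -> Q = False -> I = True  [~False | I]
R & Q = False & I = False
Q & (R & Q) = I & False = False
(R -> Q) <-> (Q & (R & Q)) = True <-> False = False
In Bochvar's internal three-valued logic: R -> Q = False -> I = I  [any arg is the third value ⇒ result is the third value]
R & Q = False & I = I
Q & (R & Q) = I & I = I
(R -> Q) <-> (Q & (R & Q)) = I <-> I = I
They differ because Kleene's strong three-valued logic K3 and Bochvar's internal three-valued logic treat I differently under the binary connectives.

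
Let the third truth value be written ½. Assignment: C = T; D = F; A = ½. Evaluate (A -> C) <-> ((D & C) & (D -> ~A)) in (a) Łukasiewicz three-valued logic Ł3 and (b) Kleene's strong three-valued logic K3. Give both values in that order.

F; F

In Łukasiewicz three-valued logic Ł3: A -> C = ½ -> T = T
D & C = F & T = F
~A = ~½ = ½
D -> ~A = F -> ½ = T
(D & C) & (D -> ~A) = F & T = F
(A -> C) <-> ((D & C) & (D -> ~A)) = T <-> F = F
In Kleene's strong three-valued logic K3: A -> C = ½ -> T = T  [~½ | T]
D & C = F & T = F
~A = ~½ = ½
D -> ~A = F -> ½ = T
(D & C) & (D -> ~A) = F & T = F
(A -> C) <-> ((D & C) & (D -> ~A)) = T <-> F = F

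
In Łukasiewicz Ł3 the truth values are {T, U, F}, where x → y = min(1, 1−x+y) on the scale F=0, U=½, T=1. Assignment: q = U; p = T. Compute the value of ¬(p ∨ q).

p ∨ q = T ∨ U = T
¬(p ∨ q) = ¬T = F

F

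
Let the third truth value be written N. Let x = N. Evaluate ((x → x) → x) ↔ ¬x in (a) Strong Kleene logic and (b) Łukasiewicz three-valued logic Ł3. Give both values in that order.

In Strong Kleene logic: x → x = N → N = N  [¬N ∨ N]
(x → x) → x = N → N = N
¬x = ¬N = N
((x → x) → x) ↔ ¬x = N ↔ N = N
In Łukasiewicz three-valued logic Ł3: x → x = N → N = 1  [min(1, 1−½+½)]
(x → x) → x = 1 → N = N
¬x = ¬N = N
((x → x) → x) ↔ ¬x = N ↔ N = 1
They differ because Strong Kleene logic and Łukasiewicz three-valued logic Ł3 treat N differently under implication.

N; 1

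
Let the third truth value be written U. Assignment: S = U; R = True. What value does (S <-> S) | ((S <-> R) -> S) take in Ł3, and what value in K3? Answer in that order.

True; U

In Ł3: S <-> S = U <-> U = True  [1 − |½−½|]
S <-> R = U <-> True = U
(S <-> R) -> S = U -> U = True
(S <-> S) | ((S <-> R) -> S) = True | True = True
In K3: S <-> S = U <-> U = U
S <-> R = U <-> True = U
(S <-> R) -> S = U -> U = U  [~U | U]
(S <-> S) | ((S <-> R) -> S) = U | U = U
They differ because Ł3 and K3 treat U differently under implication.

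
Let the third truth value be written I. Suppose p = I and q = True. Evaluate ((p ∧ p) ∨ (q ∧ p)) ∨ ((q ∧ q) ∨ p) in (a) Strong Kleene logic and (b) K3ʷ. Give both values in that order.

True; I

In Strong Kleene logic: p ∧ p = I ∧ I = I
q ∧ p = True ∧ I = I
(p ∧ p) ∨ (q ∧ p) = I ∨ I = I
q ∧ q = True ∧ True = True
(q ∧ q) ∨ p = True ∨ I = True
((p ∧ p) ∨ (q ∧ p)) ∨ ((q ∧ q) ∨ p) = I ∨ True = True
In K3ʷ: p ∧ p = I ∧ I = I
q ∧ p = True ∧ I = I
(p ∧ p) ∨ (q ∧ p) = I ∨ I = I
q ∧ q = True ∧ True = True
(q ∧ q) ∨ p = True ∨ I = I
((p ∧ p) ∨ (q ∧ p)) ∨ ((q ∧ q) ∨ p) = I ∨ I = I
They differ because Strong Kleene logic and K3ʷ treat I differently under the binary connectives.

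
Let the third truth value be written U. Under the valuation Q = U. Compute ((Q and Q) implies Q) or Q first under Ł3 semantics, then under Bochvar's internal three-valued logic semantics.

In Ł3: Q and Q = U and U = U
(Q and Q) implies Q = U implies U = True  [min(1, 1−½+½)]
((Q and Q) implies Q) or Q = True or U = True
In Bochvar's internal three-valued logic: Q and Q = U and U = U
(Q and Q) implies Q = U implies U = U  [any arg is the third value ⇒ result is the third value]
((Q and Q) implies Q) or Q = U or U = U
They differ because Ł3 and Bochvar's internal three-valued logic treat U differently under the binary connectives.

True; U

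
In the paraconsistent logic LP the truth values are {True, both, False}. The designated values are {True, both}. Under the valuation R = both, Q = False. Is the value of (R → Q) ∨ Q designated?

R → Q = both → False = both  [¬both ∨ False]
(R → Q) ∨ Q = both ∨ False = both
both ∈ {True, both}.

Yes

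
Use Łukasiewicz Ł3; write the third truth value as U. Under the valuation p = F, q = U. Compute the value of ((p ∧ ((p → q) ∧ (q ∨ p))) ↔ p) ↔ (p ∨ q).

U

p → q = F → U = T  [min(1, 1−0+½)]
q ∨ p = U ∨ F = U
(p → q) ∧ (q ∨ p) = T ∧ U = U
p ∧ ((p → q) ∧ (q ∨ p)) = F ∧ U = F
(p ∧ ((p → q) ∧ (q ∨ p))) ↔ p = F ↔ F = T
p ∨ q = F ∨ U = U
((p ∧ ((p → q) ∧ (q ∨ p))) ↔ p) ↔ (p ∨ q) = T ↔ U = U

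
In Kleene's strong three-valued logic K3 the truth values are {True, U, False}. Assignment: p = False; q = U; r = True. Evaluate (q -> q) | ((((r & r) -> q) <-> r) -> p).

q -> q = U -> U = U
r & r = True & True = True
(r & r) -> q = True -> U = U
((r & r) -> q) <-> r = U <-> True = U
(((r & r) -> q) <-> r) -> p = U -> False = U
(q -> q) | ((((r & r) -> q) <-> r) -> p) = U | U = U

U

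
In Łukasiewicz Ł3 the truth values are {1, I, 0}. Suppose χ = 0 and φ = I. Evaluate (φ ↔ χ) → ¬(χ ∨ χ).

φ ↔ χ = I ↔ 0 = I  [1 − |½−0|]
χ ∨ χ = 0 ∨ 0 = 0
¬(χ ∨ χ) = ¬0 = 1
(φ ↔ χ) → ¬(χ ∨ χ) = I → 1 = 1

1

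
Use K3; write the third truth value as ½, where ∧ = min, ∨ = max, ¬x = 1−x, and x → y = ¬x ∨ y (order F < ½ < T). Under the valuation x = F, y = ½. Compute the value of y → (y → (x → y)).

x → y = F → ½ = T
y → (x → y) = ½ → T = T
y → (y → (x → y)) = ½ → T = T

T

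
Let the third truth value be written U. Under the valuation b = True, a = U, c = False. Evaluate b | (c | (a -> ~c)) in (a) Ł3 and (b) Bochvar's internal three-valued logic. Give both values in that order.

True; U

In Ł3: ~c = ~False = True
a -> ~c = U -> True = True  [min(1, 1−½+1)]
c | (a -> ~c) = False | True = True
b | (c | (a -> ~c)) = True | True = True
In Bochvar's internal three-valued logic: ~c = ~False = True
a -> ~c = U -> True = U
c | (a -> ~c) = False | U = U
b | (c | (a -> ~c)) = True | U = U
They differ because Ł3 and Bochvar's internal three-valued logic treat U differently under the binary connectives.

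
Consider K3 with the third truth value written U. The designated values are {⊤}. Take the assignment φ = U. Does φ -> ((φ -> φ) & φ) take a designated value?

No

φ -> φ = U -> U = U
(φ -> φ) & φ = U & U = U
φ -> ((φ -> φ) & φ) = U -> U = U
U ∉ {⊤}.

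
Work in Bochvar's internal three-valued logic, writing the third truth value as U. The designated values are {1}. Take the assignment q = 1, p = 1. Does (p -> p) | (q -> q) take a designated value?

p -> p = 1 -> 1 = 1
q -> q = 1 -> 1 = 1
(p -> p) | (q -> q) = 1 | 1 = 1
1 ∈ {1}.

Yes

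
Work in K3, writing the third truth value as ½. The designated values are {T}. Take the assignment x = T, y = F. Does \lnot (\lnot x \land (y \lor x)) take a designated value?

\lnot x = \lnot T = F
y \lor x = F \lor T = T
\lnot x \land (y \lor x) = F \land T = F
\lnot (\lnot x \land (y \lor x)) = \lnot F = T
T ∈ {T}.

Yes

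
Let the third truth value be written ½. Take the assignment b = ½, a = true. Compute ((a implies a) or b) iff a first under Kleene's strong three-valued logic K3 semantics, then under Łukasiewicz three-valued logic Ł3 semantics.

true; true

In Kleene's strong three-valued logic K3: a implies a = true implies true = true
(a implies a) or b = true or ½ = true
((a implies a) or b) iff a = true iff true = true
In Łukasiewicz three-valued logic Ł3: a implies a = true implies true = true
(a implies a) or b = true or ½ = true
((a implies a) or b) iff a = true iff true = true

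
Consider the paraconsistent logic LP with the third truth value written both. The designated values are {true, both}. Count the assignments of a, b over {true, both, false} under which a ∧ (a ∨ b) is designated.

6

Of the 9 assignments, 6 give a value in {true, both}.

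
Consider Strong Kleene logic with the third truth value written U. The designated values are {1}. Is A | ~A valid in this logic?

Countermodel: A=U gives U, which is not designated.

No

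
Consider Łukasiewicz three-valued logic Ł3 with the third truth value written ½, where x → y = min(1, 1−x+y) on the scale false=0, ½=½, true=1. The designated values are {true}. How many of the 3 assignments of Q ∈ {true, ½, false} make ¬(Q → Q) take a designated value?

Q=true: false ·
Q=½: false ·
Q=false: false ·

0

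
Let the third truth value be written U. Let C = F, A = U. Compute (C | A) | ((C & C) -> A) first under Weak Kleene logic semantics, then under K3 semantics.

In Weak Kleene logic: C | A = F | U = U
C & C = F & F = F
(C & C) -> A = F -> U = U
(C | A) | ((C & C) -> A) = U | U = U
In K3: C | A = F | U = U
C & C = F & F = F
(C & C) -> A = F -> U = T  [~F | U]
(C | A) | ((C & C) -> A) = U | T = T
They differ because Weak Kleene logic and K3 treat U differently under the binary connectives.

U; T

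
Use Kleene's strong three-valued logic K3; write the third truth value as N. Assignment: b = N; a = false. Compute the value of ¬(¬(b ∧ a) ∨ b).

b ∧ a = N ∧ false = false
¬(b ∧ a) = ¬false = true
¬(b ∧ a) ∨ b = true ∨ N = true
¬(¬(b ∧ a) ∨ b) = ¬true = false

false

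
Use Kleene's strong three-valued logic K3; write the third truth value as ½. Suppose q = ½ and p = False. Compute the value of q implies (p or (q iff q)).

½

q iff q = ½ iff ½ = ½
p or (q iff q) = False or ½ = ½
q implies (p or (q iff q)) = ½ implies ½ = ½  [not ½ or ½]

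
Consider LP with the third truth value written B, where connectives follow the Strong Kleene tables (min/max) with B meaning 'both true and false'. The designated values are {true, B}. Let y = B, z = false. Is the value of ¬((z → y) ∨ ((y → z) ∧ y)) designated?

No

z → y = false → B = true  [¬false ∨ B]
y → z = B → false = B
(y → z) ∧ y = B ∧ B = B
(z → y) ∨ ((y → z) ∧ y) = true ∨ B = true
¬((z → y) ∨ ((y → z) ∧ y)) = ¬true = false
false ∉ {true, B}.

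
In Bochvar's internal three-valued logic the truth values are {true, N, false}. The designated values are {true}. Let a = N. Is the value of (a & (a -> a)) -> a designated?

a -> a = N -> N = N
a & (a -> a) = N & N = N
(a & (a -> a)) -> a = N -> N = N
N ∉ {true}.

No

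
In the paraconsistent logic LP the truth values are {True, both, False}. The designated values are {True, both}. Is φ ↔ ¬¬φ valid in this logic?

Every assignment of φ over {True, both, False} gives a value in {True, both}.
In particular, with φ=both: φ ↔ ¬¬φ = both.

Yes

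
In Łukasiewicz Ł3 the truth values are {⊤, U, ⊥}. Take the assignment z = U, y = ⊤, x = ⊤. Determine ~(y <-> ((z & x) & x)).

U

z & x = U & ⊤ = U
(z & x) & x = U & ⊤ = U
y <-> ((z & x) & x) = ⊤ <-> U = U  [1 − |1−½|]
~(y <-> ((z & x) & x)) = ~U = U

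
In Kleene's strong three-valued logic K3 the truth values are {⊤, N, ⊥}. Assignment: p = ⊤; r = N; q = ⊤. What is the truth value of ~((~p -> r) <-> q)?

⊥

~p = ~⊤ = ⊥
~p -> r = ⊥ -> N = ⊤  [~⊥ | N]
(~p -> r) <-> q = ⊤ <-> ⊤ = ⊤
~((~p -> r) <-> q) = ~⊤ = ⊥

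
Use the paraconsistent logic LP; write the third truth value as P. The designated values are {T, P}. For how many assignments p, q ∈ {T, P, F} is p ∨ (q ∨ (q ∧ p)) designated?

Of the 9 assignments, 8 give a value in {T, P}.

8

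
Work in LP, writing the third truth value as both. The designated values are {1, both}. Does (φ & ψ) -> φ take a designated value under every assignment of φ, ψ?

Every assignment of φ, ψ over {1, both, 0} gives a value in {1, both}.
In particular, with φ=both, ψ=both: (φ & ψ) -> φ = both.

Yes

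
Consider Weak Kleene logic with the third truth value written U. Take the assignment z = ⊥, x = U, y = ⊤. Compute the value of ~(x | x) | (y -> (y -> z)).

U

x | x = U | U = U
~(x | x) = ~U = U
y -> z = ⊤ -> ⊥ = ⊥
y -> (y -> z) = ⊤ -> ⊥ = ⊥
~(x | x) | (y -> (y -> z)) = U | ⊥ = U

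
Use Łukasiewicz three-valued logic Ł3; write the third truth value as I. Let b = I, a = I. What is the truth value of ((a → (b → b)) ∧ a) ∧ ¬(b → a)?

0

b → b = I → I = 1  [min(1, 1−½+½)]
a → (b → b) = I → 1 = 1
(a → (b → b)) ∧ a = 1 ∧ I = I
b → a = I → I = 1
¬(b → a) = ¬1 = 0
((a → (b → b)) ∧ a) ∧ ¬(b → a) = I ∧ 0 = 0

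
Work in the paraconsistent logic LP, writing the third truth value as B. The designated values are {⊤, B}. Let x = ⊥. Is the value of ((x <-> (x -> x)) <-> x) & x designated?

No

x -> x = ⊥ -> ⊥ = ⊤
x <-> (x -> x) = ⊥ <-> ⊤ = ⊥
(x <-> (x -> x)) <-> x = ⊥ <-> ⊥ = ⊤
((x <-> (x -> x)) <-> x) & x = ⊤ & ⊥ = ⊥
⊥ ∉ {⊤, B}.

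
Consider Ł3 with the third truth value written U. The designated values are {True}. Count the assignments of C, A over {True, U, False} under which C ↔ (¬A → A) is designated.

Designated under: (C=True, A=True); (C=True, A=U); (C=False, A=False).

3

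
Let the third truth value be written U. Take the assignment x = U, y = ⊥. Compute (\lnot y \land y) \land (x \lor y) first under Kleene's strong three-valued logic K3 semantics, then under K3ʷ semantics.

⊥; U

In Kleene's strong three-valued logic K3: \lnot y = \lnot ⊥ = ⊤
\lnot y \land y = ⊤ \land ⊥ = ⊥
x \lor y = U \lor ⊥ = U
(\lnot y \land y) \land (x \lor y) = ⊥ \land U = ⊥
In K3ʷ: \lnot y = \lnot ⊥ = ⊤
\lnot y \land y = ⊤ \land ⊥ = ⊥
x \lor y = U \lor ⊥ = U
(\lnot y \land y) \land (x \lor y) = ⊥ \land U = U
They differ because Kleene's strong three-valued logic K3 and K3ʷ treat U differently under the binary connectives.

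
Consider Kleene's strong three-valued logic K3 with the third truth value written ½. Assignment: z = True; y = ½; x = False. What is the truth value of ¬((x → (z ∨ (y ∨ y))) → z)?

False

y ∨ y = ½ ∨ ½ = ½
z ∨ (y ∨ y) = True ∨ ½ = True
x → (z ∨ (y ∨ y)) = False → True = True
(x → (z ∨ (y ∨ y))) → z = True → True = True
¬((x → (z ∨ (y ∨ y))) → z) = ¬True = False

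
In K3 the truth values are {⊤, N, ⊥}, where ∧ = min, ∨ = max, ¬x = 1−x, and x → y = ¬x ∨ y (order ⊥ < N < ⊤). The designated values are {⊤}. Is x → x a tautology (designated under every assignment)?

Countermodel: x=N gives N, which is not designated.

No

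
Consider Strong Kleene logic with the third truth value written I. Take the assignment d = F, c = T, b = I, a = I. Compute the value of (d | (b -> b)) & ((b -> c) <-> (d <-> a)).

I

b -> b = I -> I = I  [~I | I]
d | (b -> b) = F | I = I
b -> c = I -> T = T
d <-> a = F <-> I = I
(b -> c) <-> (d <-> a) = T <-> I = I
(d | (b -> b)) & ((b -> c) <-> (d <-> a)) = I & I = I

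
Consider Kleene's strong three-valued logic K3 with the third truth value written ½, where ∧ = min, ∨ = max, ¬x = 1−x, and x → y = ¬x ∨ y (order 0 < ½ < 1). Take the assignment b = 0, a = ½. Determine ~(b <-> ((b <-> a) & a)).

b <-> a = 0 <-> ½ = ½
(b <-> a) & a = ½ & ½ = ½
b <-> ((b <-> a) & a) = 0 <-> ½ = ½
~(b <-> ((b <-> a) & a)) = ~½ = ½

½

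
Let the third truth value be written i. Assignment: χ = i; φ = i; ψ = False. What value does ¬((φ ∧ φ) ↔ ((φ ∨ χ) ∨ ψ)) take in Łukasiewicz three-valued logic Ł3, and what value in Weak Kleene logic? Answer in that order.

In Łukasiewicz three-valued logic Ł3: φ ∧ φ = i ∧ i = i
φ ∨ χ = i ∨ i = i
(φ ∨ χ) ∨ ψ = i ∨ False = i
(φ ∧ φ) ↔ ((φ ∨ χ) ∨ ψ) = i ↔ i = True  [1 − |½−½|]
¬((φ ∧ φ) ↔ ((φ ∨ χ) ∨ ψ)) = ¬True = False
In Weak Kleene logic: φ ∧ φ = i ∧ i = i
φ ∨ χ = i ∨ i = i
(φ ∨ χ) ∨ ψ = i ∨ False = i
(φ ∧ φ) ↔ ((φ ∨ χ) ∨ ψ) = i ↔ i = i
¬((φ ∧ φ) ↔ ((φ ∨ χ) ∨ ψ)) = ¬i = i
They differ because Łukasiewicz three-valued logic Ł3 and Weak Kleene logic treat i differently under the binary connectives.

False; i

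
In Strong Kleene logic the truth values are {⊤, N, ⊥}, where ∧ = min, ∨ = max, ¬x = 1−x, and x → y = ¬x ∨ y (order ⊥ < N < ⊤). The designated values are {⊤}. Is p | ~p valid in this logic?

Countermodel: p=N gives N, which is not designated.

No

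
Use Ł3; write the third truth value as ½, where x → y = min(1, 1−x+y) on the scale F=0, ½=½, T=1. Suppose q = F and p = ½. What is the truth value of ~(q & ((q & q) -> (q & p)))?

q & q = F & F = F
q & p = F & ½ = F
(q & q) -> (q & p) = F -> F = T
q & ((q & q) -> (q & p)) = F & T = F
~(q & ((q & q) -> (q & p))) = ~F = T

T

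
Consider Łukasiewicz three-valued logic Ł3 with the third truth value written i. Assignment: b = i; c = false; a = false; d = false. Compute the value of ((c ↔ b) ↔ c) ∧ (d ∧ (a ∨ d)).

c ↔ b = false ↔ i = i  [1 − |0−½|]
(c ↔ b) ↔ c = i ↔ false = i
a ∨ d = false ∨ false = false
d ∧ (a ∨ d) = false ∧ false = false
((c ↔ b) ↔ c) ∧ (d ∧ (a ∨ d)) = i ∧ false = false

false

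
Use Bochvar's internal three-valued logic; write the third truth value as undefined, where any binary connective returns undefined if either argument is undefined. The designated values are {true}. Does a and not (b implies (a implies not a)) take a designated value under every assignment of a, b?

No

Countermodel: a=true, b=undefined gives undefined, which is not designated.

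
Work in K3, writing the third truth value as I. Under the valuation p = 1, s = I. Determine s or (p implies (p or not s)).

1

not s = not I = I
p or not s = 1 or I = 1
p implies (p or not s) = 1 implies 1 = 1
s or (p implies (p or not s)) = I or 1 = 1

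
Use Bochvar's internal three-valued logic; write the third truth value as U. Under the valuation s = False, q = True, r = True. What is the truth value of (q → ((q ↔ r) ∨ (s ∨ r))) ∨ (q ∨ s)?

q ↔ r = True ↔ True = True
s ∨ r = False ∨ True = True
(q ↔ r) ∨ (s ∨ r) = True ∨ True = True
q → ((q ↔ r) ∨ (s ∨ r)) = True → True = True
q ∨ s = True ∨ False = True
(q → ((q ↔ r) ∨ (s ∨ r))) ∨ (q ∨ s) = True ∨ True = True

True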